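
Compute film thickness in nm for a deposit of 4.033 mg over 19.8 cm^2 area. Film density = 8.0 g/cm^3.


Convert: m = 4.033 mg = 4.0330e-06 kg, A = 19.8 cm^2 = 1.9800e-03 m^2, rho = 8.0 g/cm^3 = 8000 kg/m^3
t = m / (A * rho)
t = 4.0330e-06 / (1.9800e-03 * 8000)
t = 2.5461e-07 m = 254.6 nm

254.6


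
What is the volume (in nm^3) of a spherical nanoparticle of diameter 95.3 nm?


Radius r = 95.3/2 = 47.65 nm
Volume V = (4/3) * pi * r^3
V = (4/3) * pi * (47.65)^3
V = 453186.88 nm^3

453186.88


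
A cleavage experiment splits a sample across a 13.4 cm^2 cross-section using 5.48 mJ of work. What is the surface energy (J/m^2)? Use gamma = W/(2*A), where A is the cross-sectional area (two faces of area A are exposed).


Convert: A = 13.4 cm^2 = 0.00134 m^2, W = 5.48 mJ = 0.00548 J
Cleaving exposes two faces of area A, so total new surface = 2*A and gamma = W / (2*A)
gamma = 0.00548 / (2 * 0.00134)
gamma = 2.045 J/m^2

2.045


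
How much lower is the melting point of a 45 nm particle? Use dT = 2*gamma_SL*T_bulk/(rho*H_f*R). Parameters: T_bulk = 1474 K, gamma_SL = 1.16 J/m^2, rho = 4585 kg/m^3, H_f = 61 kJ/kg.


Radius R = 45/2 = 22.5 nm = 2.25e-08 m
Convert H_f = 61 kJ/kg = 61000 J/kg
dT = 2 * gamma_SL * T_bulk / (rho * H_f * R)
dT = 2 * 1.16 * 1474 / (4585 * 61000 * 2.25e-08)
dT = 543.4 K

543.4


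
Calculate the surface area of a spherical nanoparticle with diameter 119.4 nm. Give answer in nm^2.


Radius r = 119.4/2 = 59.7 nm
Surface area SA = 4 * pi * r^2
SA = 4 * pi * (59.7)^2
SA = 44787.68 nm^2

44787.68


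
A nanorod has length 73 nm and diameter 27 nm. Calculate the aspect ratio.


Aspect ratio AR = length / diameter
AR = 73 / 27
AR = 2.7

2.7


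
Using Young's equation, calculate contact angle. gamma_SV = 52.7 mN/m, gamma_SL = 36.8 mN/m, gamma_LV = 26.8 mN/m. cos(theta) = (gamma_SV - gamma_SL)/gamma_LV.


cos(theta) = (gamma_SV - gamma_SL) / gamma_LV
cos(theta) = (52.7 - 36.8) / 26.8
cos(theta) = 0.593284
theta = arccos(0.593284) = 53.61 degrees

53.61


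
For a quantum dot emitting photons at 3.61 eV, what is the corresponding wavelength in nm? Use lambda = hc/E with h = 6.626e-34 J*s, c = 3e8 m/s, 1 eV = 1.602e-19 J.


Convert energy: E = 3.61 eV = 3.61 * 1.602e-19 = 5.78322e-19 J
lambda = h*c / E = 6.626e-34 * 3e8 / 5.78322e-19
lambda = 3.43719e-07 m = 343.7 nm

343.7


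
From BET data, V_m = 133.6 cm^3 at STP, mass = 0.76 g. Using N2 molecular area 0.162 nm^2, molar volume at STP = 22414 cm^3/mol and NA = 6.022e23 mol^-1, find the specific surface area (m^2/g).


Number of moles in monolayer = V_m / 22414 = 133.6 / 22414 = 0.00596056
Number of molecules = moles * NA = 0.00596056 * 6.022e23
SA = molecules * sigma / mass
SA = (133.6 / 22414) * 6.022e23 * 0.162e-18 / 0.76
SA = 765.1 m^2/g

765.1


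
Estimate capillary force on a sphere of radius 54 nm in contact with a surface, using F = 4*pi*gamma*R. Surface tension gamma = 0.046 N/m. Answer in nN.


Convert radius: R = 54 nm = 5.4e-08 m
F = 4 * pi * gamma * R
F = 4 * pi * 0.046 * 5.4e-08
F = 3.12149e-08 N = 31.2149 nN

31.2149


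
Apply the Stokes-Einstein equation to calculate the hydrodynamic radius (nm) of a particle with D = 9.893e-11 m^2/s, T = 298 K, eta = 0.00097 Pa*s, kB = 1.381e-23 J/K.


Stokes-Einstein: R = kB*T / (6*pi*eta*D)
R = 1.381e-23 * 298 / (6 * pi * 0.00097 * 9.893e-11)
R = 2.27514e-09 m = 2.28 nm

2.28


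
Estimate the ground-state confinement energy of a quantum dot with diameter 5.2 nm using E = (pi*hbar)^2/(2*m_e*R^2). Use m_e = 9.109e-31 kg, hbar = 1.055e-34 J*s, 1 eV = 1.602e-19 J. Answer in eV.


Radius R = 5.2/2 = 2.6 nm = 2.6e-09 m
E = (pi * 1.055e-34)^2 / (2 * 9.109e-31 * (2.6e-09)^2)
E(J) = 8.91984e-21
E = E(J) / 1.602e-19 = 0.0557 eV

0.0557


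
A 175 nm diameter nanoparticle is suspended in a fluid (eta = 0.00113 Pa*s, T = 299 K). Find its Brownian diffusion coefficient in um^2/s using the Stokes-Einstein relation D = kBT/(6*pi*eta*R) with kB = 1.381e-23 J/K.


Radius R = 175/2 = 87.5 nm = 8.75e-08 m
D = kB*T / (6*pi*eta*R)
D = 1.381e-23 * 299 / (6 * pi * 0.00113 * 8.75e-08)
D = 2.21553e-12 m^2/s = 2.216 um^2/s

2.216


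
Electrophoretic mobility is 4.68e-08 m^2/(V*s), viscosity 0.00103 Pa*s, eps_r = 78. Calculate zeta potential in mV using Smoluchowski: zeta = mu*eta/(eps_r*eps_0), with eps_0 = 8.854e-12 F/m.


Smoluchowski equation: zeta = mu * eta / (eps_r * eps_0)
zeta = 4.68e-08 * 0.00103 / (78 * 8.854e-12)
zeta = 0.069799 V = 69.8 mV

69.8


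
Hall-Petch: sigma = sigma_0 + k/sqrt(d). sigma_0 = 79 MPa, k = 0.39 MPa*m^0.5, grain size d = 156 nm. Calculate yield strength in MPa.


d = 156 nm = 1.56e-07 m
sqrt(d) = 0.0003949684
Hall-Petch contribution = k / sqrt(d) = 0.39 / 0.0003949684 = 987.4 MPa
sigma = sigma_0 + k/sqrt(d) = 79 + 987.4 = 1066.4 MPa

1066.4


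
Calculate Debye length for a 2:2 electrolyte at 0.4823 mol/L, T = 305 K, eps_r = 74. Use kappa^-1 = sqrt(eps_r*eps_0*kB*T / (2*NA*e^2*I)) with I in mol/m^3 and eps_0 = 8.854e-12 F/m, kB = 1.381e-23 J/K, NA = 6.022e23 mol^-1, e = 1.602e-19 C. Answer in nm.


Ionic strength I = 0.4823 * 2^2 * 1000 = 1929.2 mol/m^3
kappa^-1 = sqrt(74 * 8.854e-12 * 1.381e-23 * 305 / (2 * 6.022e23 * (1.602e-19)^2 * 1929.2))
kappa^-1 = 0.215 nm

0.215


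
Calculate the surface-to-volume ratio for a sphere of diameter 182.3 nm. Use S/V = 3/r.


Radius r = 182.3/2 = 91.15 nm
S/V = 3 / r = 3 / 91.15
S/V = 0.0329 nm^-1

0.0329


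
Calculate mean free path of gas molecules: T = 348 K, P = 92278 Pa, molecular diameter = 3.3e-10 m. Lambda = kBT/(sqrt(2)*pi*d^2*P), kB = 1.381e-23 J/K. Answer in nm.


Mean free path: lambda = kB*T / (sqrt(2) * pi * d^2 * P)
lambda = 1.381e-23 * 348 / (sqrt(2) * pi * (3.3e-10)^2 * 92278)
lambda = 1.07642e-07 m
lambda = 107.64 nm

107.64


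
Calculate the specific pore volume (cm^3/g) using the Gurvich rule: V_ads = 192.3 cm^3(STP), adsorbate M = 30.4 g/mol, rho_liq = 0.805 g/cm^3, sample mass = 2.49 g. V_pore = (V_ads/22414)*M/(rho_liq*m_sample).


Moles adsorbed n = V_ads / 22414 = 192.3 / 22414 = 8.579459e-03 mol
Liquid volume V_liq = n * M / rho_liq = 8.579459e-03 * 30.4 / 0.805 = 0.32399 cm^3
Specific pore volume V_pore = V_liq / m_sample = 0.32399 / 2.49
V_pore = 0.1301 cm^3/g

0.1301


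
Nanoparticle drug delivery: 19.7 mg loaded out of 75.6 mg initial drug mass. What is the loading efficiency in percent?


Drug loading efficiency = (drug loaded / drug initial) * 100
DLE = 19.7 / 75.6 * 100
DLE = 0.2606 * 100
DLE = 26.06%

26.06


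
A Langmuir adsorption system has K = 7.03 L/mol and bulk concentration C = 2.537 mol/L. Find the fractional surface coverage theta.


Langmuir isotherm: theta = K*C / (1 + K*C)
K*C = 7.03 * 2.537 = 17.83511
theta = 17.83511 / (1 + 17.83511) = 17.83511 / 18.83511
theta = 0.9469

0.9469


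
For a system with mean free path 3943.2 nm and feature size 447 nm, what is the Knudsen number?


Knudsen number Kn = lambda / L
Kn = 3943.2 / 447
Kn = 8.8215

8.8215


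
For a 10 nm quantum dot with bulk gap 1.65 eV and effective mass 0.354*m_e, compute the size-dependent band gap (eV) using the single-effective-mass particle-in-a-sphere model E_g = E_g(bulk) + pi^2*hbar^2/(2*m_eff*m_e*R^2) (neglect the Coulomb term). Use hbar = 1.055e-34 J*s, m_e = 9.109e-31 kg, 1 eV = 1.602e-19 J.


Radius R = 10/2 nm = 5e-09 m
Confinement energy dE = pi^2 * hbar^2 / (2 * m_eff * m_e * R^2)
dE = pi^2 * (1.055e-34)^2 / (2 * 0.354 * 9.109e-31 * (5e-09)^2) J, divided by 1.602e-19 J/eV
dE = 0.0425 eV
Total band gap = E_g(bulk) + dE = 1.65 + 0.0425 = 1.6925 eV

1.6925


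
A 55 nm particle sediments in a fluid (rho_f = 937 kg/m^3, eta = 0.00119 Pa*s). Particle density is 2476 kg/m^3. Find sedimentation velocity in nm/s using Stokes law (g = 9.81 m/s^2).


Radius R = 55/2 nm = 2.75e-08 m
Density difference = 2476 - 937 = 1539 kg/m^3
v = 2 * R^2 * (rho_p - rho_f) * g / (9 * eta)
v = 2 * (2.75e-08)^2 * 1539 * 9.81 / (9 * 0.00119)
v = 2.13213e-09 m/s = 2.1321 nm/s

2.1321


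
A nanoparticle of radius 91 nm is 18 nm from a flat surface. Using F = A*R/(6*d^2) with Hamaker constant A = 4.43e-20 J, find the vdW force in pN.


Convert to SI: R = 91 nm = 9.1e-08 m, d = 18 nm = 1.8e-08 m
F = A * R / (6 * d^2)
F = 4.43e-20 * 9.1e-08 / (6 * (1.8e-08)^2)
F = 2.07371e-12 N = 2.074 pN

2.074


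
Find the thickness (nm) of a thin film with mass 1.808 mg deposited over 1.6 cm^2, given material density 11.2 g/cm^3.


Convert: m = 1.808 mg = 1.8080e-06 kg, A = 1.6 cm^2 = 1.6000e-04 m^2, rho = 11.2 g/cm^3 = 11200 kg/m^3
t = m / (A * rho)
t = 1.8080e-06 / (1.6000e-04 * 11200)
t = 1.0089e-06 m = 1008.9 nm

1008.9


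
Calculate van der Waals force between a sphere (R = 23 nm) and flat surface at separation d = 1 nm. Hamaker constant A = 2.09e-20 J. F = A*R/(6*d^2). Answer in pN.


Convert to SI: R = 23 nm = 2.3e-08 m, d = 1 nm = 1e-09 m
F = A * R / (6 * d^2)
F = 2.09e-20 * 2.3e-08 / (6 * (1e-09)^2)
F = 8.01167e-11 N = 80.117 pN

80.117


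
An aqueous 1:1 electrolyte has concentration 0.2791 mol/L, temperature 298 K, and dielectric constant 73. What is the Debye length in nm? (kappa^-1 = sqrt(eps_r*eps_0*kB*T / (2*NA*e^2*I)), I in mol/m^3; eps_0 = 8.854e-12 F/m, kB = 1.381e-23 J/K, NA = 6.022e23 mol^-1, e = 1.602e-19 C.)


Ionic strength I = 0.2791 * 1^2 * 1000 = 279.1 mol/m^3
kappa^-1 = sqrt(73 * 8.854e-12 * 1.381e-23 * 298 / (2 * 6.022e23 * (1.602e-19)^2 * 279.1))
kappa^-1 = 0.555 nm

0.555


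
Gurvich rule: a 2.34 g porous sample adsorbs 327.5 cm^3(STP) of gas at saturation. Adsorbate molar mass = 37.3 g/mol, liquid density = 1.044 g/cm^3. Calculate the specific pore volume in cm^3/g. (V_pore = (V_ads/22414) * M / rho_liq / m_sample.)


Moles adsorbed n = V_ads / 22414 = 327.5 / 22414 = 1.461140e-02 mol
Liquid volume V_liq = n * M / rho_liq = 1.461140e-02 * 37.3 / 1.044 = 0.52204 cm^3
Specific pore volume V_pore = V_liq / m_sample = 0.52204 / 2.34
V_pore = 0.2231 cm^3/g

0.2231


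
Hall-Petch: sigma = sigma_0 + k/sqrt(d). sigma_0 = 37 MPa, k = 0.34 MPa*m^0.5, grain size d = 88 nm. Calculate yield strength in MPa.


d = 88 nm = 8.8e-08 m
sqrt(d) = 0.0002966479
Hall-Petch contribution = k / sqrt(d) = 0.34 / 0.0002966479 = 1146.1 MPa
sigma = sigma_0 + k/sqrt(d) = 37 + 1146.1 = 1183.1 MPa

1183.1


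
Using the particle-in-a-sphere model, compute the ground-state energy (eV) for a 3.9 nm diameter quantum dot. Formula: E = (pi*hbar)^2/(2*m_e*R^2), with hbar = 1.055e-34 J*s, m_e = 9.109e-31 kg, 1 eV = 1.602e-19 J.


Radius R = 3.9/2 = 1.95 nm = 1.95e-09 m
E = (pi * 1.055e-34)^2 / (2 * 9.109e-31 * (1.95e-09)^2)
E(J) = 1.58575e-20
E = E(J) / 1.602e-19 = 0.099 eV

0.099


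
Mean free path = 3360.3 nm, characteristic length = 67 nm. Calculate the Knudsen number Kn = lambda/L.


Knudsen number Kn = lambda / L
Kn = 3360.3 / 67
Kn = 50.1537

50.1537


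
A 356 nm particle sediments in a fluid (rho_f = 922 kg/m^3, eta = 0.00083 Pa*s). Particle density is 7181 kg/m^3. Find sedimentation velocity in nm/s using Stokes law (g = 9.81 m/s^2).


Radius R = 356/2 nm = 1.78e-07 m
Density difference = 7181 - 922 = 6259 kg/m^3
v = 2 * R^2 * (rho_p - rho_f) * g / (9 * eta)
v = 2 * (1.78e-07)^2 * 6259 * 9.81 / (9 * 0.00083)
v = 5.20863e-07 m/s = 520.8628 nm/s

520.8628


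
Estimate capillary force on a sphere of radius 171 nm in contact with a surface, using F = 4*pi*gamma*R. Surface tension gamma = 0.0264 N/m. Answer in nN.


Convert radius: R = 171 nm = 1.71e-07 m
F = 4 * pi * gamma * R
F = 4 * pi * 0.0264 * 1.71e-07
F = 5.67296e-08 N = 56.7296 nN

56.7296


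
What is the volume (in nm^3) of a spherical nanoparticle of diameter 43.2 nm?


Radius r = 43.2/2 = 21.6 nm
Volume V = (4/3) * pi * r^3
V = (4/3) * pi * (21.6)^3
V = 42213.35 nm^3

42213.35


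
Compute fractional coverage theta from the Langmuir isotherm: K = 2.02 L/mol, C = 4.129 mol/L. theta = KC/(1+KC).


Langmuir isotherm: theta = K*C / (1 + K*C)
K*C = 2.02 * 4.129 = 8.34058
theta = 8.34058 / (1 + 8.34058) = 8.34058 / 9.34058
theta = 0.8929

0.8929


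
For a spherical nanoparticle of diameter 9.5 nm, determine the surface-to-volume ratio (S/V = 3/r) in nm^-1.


Radius r = 9.5/2 = 4.75 nm
S/V = 3 / r = 3 / 4.75
S/V = 0.6316 nm^-1

0.6316


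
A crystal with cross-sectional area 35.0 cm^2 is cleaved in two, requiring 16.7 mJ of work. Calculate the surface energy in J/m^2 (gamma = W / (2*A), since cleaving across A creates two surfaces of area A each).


Convert: A = 35.0 cm^2 = 0.0035 m^2, W = 16.7 mJ = 0.0167 J
Cleaving exposes two faces of area A, so total new surface = 2*A and gamma = W / (2*A)
gamma = 0.0167 / (2 * 0.0035)
gamma = 2.386 J/m^2

2.386


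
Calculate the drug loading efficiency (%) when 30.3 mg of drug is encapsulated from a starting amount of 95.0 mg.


Drug loading efficiency = (drug loaded / drug initial) * 100
DLE = 30.3 / 95.0 * 100
DLE = 0.3189 * 100
DLE = 31.89%

31.89


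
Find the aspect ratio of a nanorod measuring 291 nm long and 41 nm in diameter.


Aspect ratio AR = length / diameter
AR = 291 / 41
AR = 7.1

7.1


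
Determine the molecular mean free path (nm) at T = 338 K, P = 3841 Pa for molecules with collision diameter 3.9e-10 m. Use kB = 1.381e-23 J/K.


Mean free path: lambda = kB*T / (sqrt(2) * pi * d^2 * P)
lambda = 1.381e-23 * 338 / (sqrt(2) * pi * (3.9e-10)^2 * 3841)
lambda = 1.79834e-06 m
lambda = 1798.34 nm

1798.34


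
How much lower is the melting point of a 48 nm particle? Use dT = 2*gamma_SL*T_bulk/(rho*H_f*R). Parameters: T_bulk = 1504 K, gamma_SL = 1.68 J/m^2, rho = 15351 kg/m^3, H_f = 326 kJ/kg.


Radius R = 48/2 = 24 nm = 2.4e-08 m
Convert H_f = 326 kJ/kg = 326000 J/kg
dT = 2 * gamma_SL * T_bulk / (rho * H_f * R)
dT = 2 * 1.68 * 1504 / (15351 * 326000 * 2.4e-08)
dT = 42.1 K

42.1


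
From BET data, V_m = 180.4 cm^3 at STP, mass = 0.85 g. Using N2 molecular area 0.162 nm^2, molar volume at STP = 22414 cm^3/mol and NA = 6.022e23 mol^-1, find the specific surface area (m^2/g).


Number of moles in monolayer = V_m / 22414 = 180.4 / 22414 = 0.00804854
Number of molecules = moles * NA = 0.00804854 * 6.022e23
SA = molecules * sigma / mass
SA = (180.4 / 22414) * 6.022e23 * 0.162e-18 / 0.85
SA = 923.7 m^2/g

923.7


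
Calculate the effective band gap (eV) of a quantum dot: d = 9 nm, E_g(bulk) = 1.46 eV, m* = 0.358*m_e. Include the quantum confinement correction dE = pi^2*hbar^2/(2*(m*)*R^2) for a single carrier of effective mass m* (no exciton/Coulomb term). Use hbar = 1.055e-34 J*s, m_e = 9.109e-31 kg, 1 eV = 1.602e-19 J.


Radius R = 9/2 nm = 4.5e-09 m
Confinement energy dE = pi^2 * hbar^2 / (2 * m_eff * m_e * R^2)
dE = pi^2 * (1.055e-34)^2 / (2 * 0.358 * 9.109e-31 * (4.5e-09)^2) J, divided by 1.602e-19 J/eV
dE = 0.0519 eV
Total band gap = E_g(bulk) + dE = 1.46 + 0.0519 = 1.5119 eV

1.5119


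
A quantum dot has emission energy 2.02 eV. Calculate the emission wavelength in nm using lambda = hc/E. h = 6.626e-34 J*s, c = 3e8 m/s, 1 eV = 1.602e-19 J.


Convert energy: E = 2.02 eV = 2.02 * 1.602e-19 = 3.23604e-19 J
lambda = h*c / E = 6.626e-34 * 3e8 / 3.23604e-19
lambda = 6.14269e-07 m = 614.3 nm

614.3


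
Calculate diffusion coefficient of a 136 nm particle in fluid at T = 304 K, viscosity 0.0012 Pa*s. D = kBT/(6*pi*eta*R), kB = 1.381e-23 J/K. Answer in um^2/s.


Radius R = 136/2 = 68 nm = 6.8e-08 m
D = kB*T / (6*pi*eta*R)
D = 1.381e-23 * 304 / (6 * pi * 0.0012 * 6.8e-08)
D = 2.72946e-12 m^2/s = 2.729 um^2/s

2.729


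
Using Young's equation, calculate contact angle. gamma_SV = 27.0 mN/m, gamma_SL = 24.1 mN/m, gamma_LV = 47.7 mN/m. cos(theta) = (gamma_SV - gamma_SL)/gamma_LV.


cos(theta) = (gamma_SV - gamma_SL) / gamma_LV
cos(theta) = (27.0 - 24.1) / 47.7
cos(theta) = 0.060797
theta = arccos(0.060797) = 86.51 degrees

86.51


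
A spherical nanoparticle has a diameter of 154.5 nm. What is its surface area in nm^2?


Radius r = 154.5/2 = 77.25 nm
Surface area SA = 4 * pi * r^2
SA = 4 * pi * (77.25)^2
SA = 74990.6 nm^2

74990.6


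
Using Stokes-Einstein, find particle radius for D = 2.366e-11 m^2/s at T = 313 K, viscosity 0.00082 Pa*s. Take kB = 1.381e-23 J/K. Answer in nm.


Stokes-Einstein: R = kB*T / (6*pi*eta*D)
R = 1.381e-23 * 313 / (6 * pi * 0.00082 * 2.366e-11)
R = 1.18198e-08 m = 11.82 nm

11.82


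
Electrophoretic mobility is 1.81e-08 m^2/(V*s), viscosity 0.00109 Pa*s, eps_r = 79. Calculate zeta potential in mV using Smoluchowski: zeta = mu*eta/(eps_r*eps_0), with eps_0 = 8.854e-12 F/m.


Smoluchowski equation: zeta = mu * eta / (eps_r * eps_0)
zeta = 1.81e-08 * 0.00109 / (79 * 8.854e-12)
zeta = 0.028206 V = 28.21 mV

28.21


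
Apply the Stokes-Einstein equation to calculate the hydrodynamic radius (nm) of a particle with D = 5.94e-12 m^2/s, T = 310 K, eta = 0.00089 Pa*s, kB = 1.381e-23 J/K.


Stokes-Einstein: R = kB*T / (6*pi*eta*D)
R = 1.381e-23 * 310 / (6 * pi * 0.00089 * 5.94e-12)
R = 4.29613e-08 m = 42.96 nm

42.96


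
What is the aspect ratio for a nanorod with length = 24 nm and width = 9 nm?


Aspect ratio AR = length / diameter
AR = 24 / 9
AR = 2.67

2.67


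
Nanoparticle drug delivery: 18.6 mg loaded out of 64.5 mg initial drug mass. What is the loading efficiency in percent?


Drug loading efficiency = (drug loaded / drug initial) * 100
DLE = 18.6 / 64.5 * 100
DLE = 0.2884 * 100
DLE = 28.84%

28.84


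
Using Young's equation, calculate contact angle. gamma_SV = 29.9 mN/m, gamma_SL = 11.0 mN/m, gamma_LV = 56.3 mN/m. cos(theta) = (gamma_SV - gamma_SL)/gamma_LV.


cos(theta) = (gamma_SV - gamma_SL) / gamma_LV
cos(theta) = (29.9 - 11.0) / 56.3
cos(theta) = 0.335702
theta = arccos(0.335702) = 70.38 degrees

70.38


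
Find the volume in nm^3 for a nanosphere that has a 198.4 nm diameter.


Radius r = 198.4/2 = 99.2 nm
Volume V = (4/3) * pi * r^3
V = (4/3) * pi * (99.2)^3
V = 4089061.34 nm^3

4089061.34


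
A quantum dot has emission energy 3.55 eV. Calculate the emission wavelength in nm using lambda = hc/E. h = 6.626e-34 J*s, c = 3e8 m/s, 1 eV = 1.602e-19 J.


Convert energy: E = 3.55 eV = 3.55 * 1.602e-19 = 5.6871e-19 J
lambda = h*c / E = 6.626e-34 * 3e8 / 5.6871e-19
lambda = 3.49528e-07 m = 349.5 nm

349.5


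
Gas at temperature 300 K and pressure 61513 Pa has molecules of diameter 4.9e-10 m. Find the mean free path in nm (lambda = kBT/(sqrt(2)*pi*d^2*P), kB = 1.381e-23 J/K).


Mean free path: lambda = kB*T / (sqrt(2) * pi * d^2 * P)
lambda = 1.381e-23 * 300 / (sqrt(2) * pi * (4.9e-10)^2 * 61513)
lambda = 6.3138e-08 m
lambda = 63.14 nm

63.14


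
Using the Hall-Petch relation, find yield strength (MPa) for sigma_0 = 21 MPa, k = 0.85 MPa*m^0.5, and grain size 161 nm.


d = 161 nm = 1.61e-07 m
sqrt(d) = 0.0004012481
Hall-Petch contribution = k / sqrt(d) = 0.85 / 0.0004012481 = 2118.4 MPa
sigma = sigma_0 + k/sqrt(d) = 21 + 2118.4 = 2139.4 MPa

2139.4


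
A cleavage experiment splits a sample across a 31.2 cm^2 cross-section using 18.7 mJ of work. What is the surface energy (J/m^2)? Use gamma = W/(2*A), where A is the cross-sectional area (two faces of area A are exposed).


Convert: A = 31.2 cm^2 = 0.00312 m^2, W = 18.7 mJ = 0.0187 J
Cleaving exposes two faces of area A, so total new surface = 2*A and gamma = W / (2*A)
gamma = 0.0187 / (2 * 0.00312)
gamma = 2.997 J/m^2

2.997


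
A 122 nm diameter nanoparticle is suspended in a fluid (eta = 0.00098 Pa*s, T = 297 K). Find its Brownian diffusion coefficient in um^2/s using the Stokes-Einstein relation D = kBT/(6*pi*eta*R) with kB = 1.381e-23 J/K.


Radius R = 122/2 = 61 nm = 6.1e-08 m
D = kB*T / (6*pi*eta*R)
D = 1.381e-23 * 297 / (6 * pi * 0.00098 * 6.1e-08)
D = 3.63993e-12 m^2/s = 3.64 um^2/s

3.64


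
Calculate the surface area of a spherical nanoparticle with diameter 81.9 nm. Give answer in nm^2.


Radius r = 81.9/2 = 40.95 nm
Surface area SA = 4 * pi * r^2
SA = 4 * pi * (40.95)^2
SA = 21072.58 nm^2

21072.58


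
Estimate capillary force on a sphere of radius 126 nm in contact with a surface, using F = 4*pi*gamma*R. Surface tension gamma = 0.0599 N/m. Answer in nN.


Convert radius: R = 126 nm = 1.26e-07 m
F = 4 * pi * gamma * R
F = 4 * pi * 0.0599 * 1.26e-07
F = 9.48434e-08 N = 94.8434 nN

94.8434


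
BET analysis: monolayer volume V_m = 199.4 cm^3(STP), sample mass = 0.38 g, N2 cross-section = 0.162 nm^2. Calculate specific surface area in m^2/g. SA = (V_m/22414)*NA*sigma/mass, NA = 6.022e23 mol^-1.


Number of moles in monolayer = V_m / 22414 = 199.4 / 22414 = 0.00889623
Number of molecules = moles * NA = 0.00889623 * 6.022e23
SA = molecules * sigma / mass
SA = (199.4 / 22414) * 6.022e23 * 0.162e-18 / 0.38
SA = 2283.9 m^2/g

2283.9


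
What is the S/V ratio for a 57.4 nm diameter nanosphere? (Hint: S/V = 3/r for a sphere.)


Radius r = 57.4/2 = 28.7 nm
S/V = 3 / r = 3 / 28.7
S/V = 0.1045 nm^-1

0.1045


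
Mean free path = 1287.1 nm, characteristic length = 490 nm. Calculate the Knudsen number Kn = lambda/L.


Knudsen number Kn = lambda / L
Kn = 1287.1 / 490
Kn = 2.6267

2.6267


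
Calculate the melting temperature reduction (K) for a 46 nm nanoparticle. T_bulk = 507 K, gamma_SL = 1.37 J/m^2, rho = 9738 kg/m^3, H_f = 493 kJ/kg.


Radius R = 46/2 = 23 nm = 2.3e-08 m
Convert H_f = 493 kJ/kg = 493000 J/kg
dT = 2 * gamma_SL * T_bulk / (rho * H_f * R)
dT = 2 * 1.37 * 507 / (9738 * 493000 * 2.3e-08)
dT = 12.6 K

12.6


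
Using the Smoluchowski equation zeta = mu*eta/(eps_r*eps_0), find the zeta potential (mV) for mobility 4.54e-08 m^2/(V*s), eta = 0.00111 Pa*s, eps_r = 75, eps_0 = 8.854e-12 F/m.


Smoluchowski equation: zeta = mu * eta / (eps_r * eps_0)
zeta = 4.54e-08 * 0.00111 / (75 * 8.854e-12)
zeta = 0.075889 V = 75.89 mV

75.89


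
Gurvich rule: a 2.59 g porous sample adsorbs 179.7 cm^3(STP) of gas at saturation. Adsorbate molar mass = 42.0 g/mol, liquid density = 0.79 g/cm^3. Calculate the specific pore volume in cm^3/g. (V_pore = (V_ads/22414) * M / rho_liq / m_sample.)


Moles adsorbed n = V_ads / 22414 = 179.7 / 22414 = 8.017311e-03 mol
Liquid volume V_liq = n * M / rho_liq = 8.017311e-03 * 42.0 / 0.79 = 0.42624 cm^3
Specific pore volume V_pore = V_liq / m_sample = 0.42624 / 2.59
V_pore = 0.1646 cm^3/g

0.1646


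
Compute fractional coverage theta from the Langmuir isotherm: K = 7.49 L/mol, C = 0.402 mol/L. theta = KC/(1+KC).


Langmuir isotherm: theta = K*C / (1 + K*C)
K*C = 7.49 * 0.402 = 3.01098
theta = 3.01098 / (1 + 3.01098) = 3.01098 / 4.01098
theta = 0.7507

0.7507


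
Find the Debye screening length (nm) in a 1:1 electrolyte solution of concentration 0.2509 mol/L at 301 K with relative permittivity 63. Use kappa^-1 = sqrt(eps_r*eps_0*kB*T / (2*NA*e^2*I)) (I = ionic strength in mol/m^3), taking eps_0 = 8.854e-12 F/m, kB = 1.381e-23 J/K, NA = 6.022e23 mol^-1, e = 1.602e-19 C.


Ionic strength I = 0.2509 * 1^2 * 1000 = 250.9 mol/m^3
kappa^-1 = sqrt(63 * 8.854e-12 * 1.381e-23 * 301 / (2 * 6.022e23 * (1.602e-19)^2 * 250.9))
kappa^-1 = 0.547 nm

0.547


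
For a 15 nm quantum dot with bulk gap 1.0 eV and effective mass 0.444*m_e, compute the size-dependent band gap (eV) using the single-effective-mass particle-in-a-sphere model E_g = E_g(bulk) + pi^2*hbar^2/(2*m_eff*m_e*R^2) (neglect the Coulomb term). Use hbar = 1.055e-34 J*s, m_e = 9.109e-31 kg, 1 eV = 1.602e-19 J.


Radius R = 15/2 nm = 7.5e-09 m
Confinement energy dE = pi^2 * hbar^2 / (2 * m_eff * m_e * R^2)
dE = pi^2 * (1.055e-34)^2 / (2 * 0.444 * 9.109e-31 * (7.5e-09)^2) J, divided by 1.602e-19 J/eV
dE = 0.0151 eV
Total band gap = E_g(bulk) + dE = 1.0 + 0.0151 = 1.0151 eV

1.0151


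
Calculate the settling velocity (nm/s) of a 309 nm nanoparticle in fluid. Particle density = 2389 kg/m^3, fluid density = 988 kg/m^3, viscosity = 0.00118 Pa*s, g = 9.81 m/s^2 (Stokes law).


Radius R = 309/2 nm = 1.545e-07 m
Density difference = 2389 - 988 = 1401 kg/m^3
v = 2 * R^2 * (rho_p - rho_f) * g / (9 * eta)
v = 2 * (1.545e-07)^2 * 1401 * 9.81 / (9 * 0.00118)
v = 6.17831e-08 m/s = 61.7831 nm/s

61.7831


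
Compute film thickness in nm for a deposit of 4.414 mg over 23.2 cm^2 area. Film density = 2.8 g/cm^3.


Convert: m = 4.414 mg = 4.4140e-06 kg, A = 23.2 cm^2 = 2.3200e-03 m^2, rho = 2.8 g/cm^3 = 2800 kg/m^3
t = m / (A * rho)
t = 4.4140e-06 / (2.3200e-03 * 2800)
t = 6.7950e-07 m = 679.5 nm

679.5


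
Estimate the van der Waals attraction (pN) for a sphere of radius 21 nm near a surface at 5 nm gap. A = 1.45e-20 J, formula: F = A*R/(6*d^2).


Convert to SI: R = 21 nm = 2.1e-08 m, d = 5 nm = 5e-09 m
F = A * R / (6 * d^2)
F = 1.45e-20 * 2.1e-08 / (6 * (5e-09)^2)
F = 2.03e-12 N = 2.03 pN

2.03


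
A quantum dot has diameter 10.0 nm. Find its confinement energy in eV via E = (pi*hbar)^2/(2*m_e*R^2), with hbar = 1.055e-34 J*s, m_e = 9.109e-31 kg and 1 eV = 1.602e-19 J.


Radius R = 10.0/2 = 5 nm = 5e-09 m
E = (pi * 1.055e-34)^2 / (2 * 9.109e-31 * (5e-09)^2)
E(J) = 2.41193e-21
E = E(J) / 1.602e-19 = 0.0151 eV

0.0151


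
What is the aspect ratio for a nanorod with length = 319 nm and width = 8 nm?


Aspect ratio AR = length / diameter
AR = 319 / 8
AR = 39.88

39.88


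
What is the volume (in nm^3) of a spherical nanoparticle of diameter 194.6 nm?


Radius r = 194.6/2 = 97.3 nm
Volume V = (4/3) * pi * r^3
V = (4/3) * pi * (97.3)^3
V = 3858576.63 nm^3

3858576.63


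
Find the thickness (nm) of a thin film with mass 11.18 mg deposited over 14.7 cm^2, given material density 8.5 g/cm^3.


Convert: m = 11.18 mg = 1.1180e-05 kg, A = 14.7 cm^2 = 1.4700e-03 m^2, rho = 8.5 g/cm^3 = 8500 kg/m^3
t = m / (A * rho)
t = 1.1180e-05 / (1.4700e-03 * 8500)
t = 8.9476e-07 m = 894.8 nm

894.8


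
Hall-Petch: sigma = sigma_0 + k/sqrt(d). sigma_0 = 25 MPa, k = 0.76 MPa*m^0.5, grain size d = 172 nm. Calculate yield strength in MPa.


d = 172 nm = 1.72e-07 m
sqrt(d) = 0.0004147288
Hall-Petch contribution = k / sqrt(d) = 0.76 / 0.0004147288 = 1832.5 MPa
sigma = sigma_0 + k/sqrt(d) = 25 + 1832.5 = 1857.5 MPa

1857.5


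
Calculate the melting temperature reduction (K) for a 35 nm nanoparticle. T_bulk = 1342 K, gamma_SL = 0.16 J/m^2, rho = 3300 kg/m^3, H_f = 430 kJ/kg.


Radius R = 35/2 = 17.5 nm = 1.75e-08 m
Convert H_f = 430 kJ/kg = 430000 J/kg
dT = 2 * gamma_SL * T_bulk / (rho * H_f * R)
dT = 2 * 0.16 * 1342 / (3300 * 430000 * 1.75e-08)
dT = 17.3 K

17.3


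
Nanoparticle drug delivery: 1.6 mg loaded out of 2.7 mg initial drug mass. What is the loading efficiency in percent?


Drug loading efficiency = (drug loaded / drug initial) * 100
DLE = 1.6 / 2.7 * 100
DLE = 0.5926 * 100
DLE = 59.26%

59.26


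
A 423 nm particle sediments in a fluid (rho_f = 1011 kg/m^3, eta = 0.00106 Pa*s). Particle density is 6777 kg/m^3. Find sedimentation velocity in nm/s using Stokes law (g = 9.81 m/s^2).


Radius R = 423/2 nm = 2.115e-07 m
Density difference = 6777 - 1011 = 5766 kg/m^3
v = 2 * R^2 * (rho_p - rho_f) * g / (9 * eta)
v = 2 * (2.115e-07)^2 * 5766 * 9.81 / (9 * 0.00106)
v = 5.30452e-07 m/s = 530.4519 nm/s

530.4519


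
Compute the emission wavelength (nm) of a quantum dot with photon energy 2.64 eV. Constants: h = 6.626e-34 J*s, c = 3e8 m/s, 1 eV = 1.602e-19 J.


Convert energy: E = 2.64 eV = 2.64 * 1.602e-19 = 4.22928e-19 J
lambda = h*c / E = 6.626e-34 * 3e8 / 4.22928e-19
lambda = 4.70009e-07 m = 470.0 nm

470.0


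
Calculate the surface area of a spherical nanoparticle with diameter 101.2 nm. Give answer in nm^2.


Radius r = 101.2/2 = 50.6 nm
Surface area SA = 4 * pi * r^2
SA = 4 * pi * (50.6)^2
SA = 32174.43 nm^2

32174.43


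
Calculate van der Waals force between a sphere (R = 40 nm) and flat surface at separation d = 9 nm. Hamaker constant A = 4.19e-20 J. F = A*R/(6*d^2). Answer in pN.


Convert to SI: R = 40 nm = 4e-08 m, d = 9 nm = 9e-09 m
F = A * R / (6 * d^2)
F = 4.19e-20 * 4e-08 / (6 * (9e-09)^2)
F = 3.44856e-12 N = 3.449 pN

3.449


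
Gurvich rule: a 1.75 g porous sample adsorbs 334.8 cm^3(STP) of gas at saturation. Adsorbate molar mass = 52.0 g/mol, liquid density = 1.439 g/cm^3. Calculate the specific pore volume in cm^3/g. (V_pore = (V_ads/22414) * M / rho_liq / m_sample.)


Moles adsorbed n = V_ads / 22414 = 334.8 / 22414 = 1.493709e-02 mol
Liquid volume V_liq = n * M / rho_liq = 1.493709e-02 * 52.0 / 1.439 = 0.53977 cm^3
Specific pore volume V_pore = V_liq / m_sample = 0.53977 / 1.75
V_pore = 0.3084 cm^3/g

0.3084


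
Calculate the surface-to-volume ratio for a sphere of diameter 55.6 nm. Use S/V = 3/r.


Radius r = 55.6/2 = 27.8 nm
S/V = 3 / r = 3 / 27.8
S/V = 0.1079 nm^-1

0.1079


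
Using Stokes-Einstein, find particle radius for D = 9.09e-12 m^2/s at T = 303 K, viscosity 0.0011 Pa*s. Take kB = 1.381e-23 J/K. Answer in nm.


Stokes-Einstein: R = kB*T / (6*pi*eta*D)
R = 1.381e-23 * 303 / (6 * pi * 0.0011 * 9.09e-12)
R = 2.22013e-08 m = 22.2 nm

22.2


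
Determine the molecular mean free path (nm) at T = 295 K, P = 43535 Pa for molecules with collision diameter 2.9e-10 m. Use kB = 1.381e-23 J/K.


Mean free path: lambda = kB*T / (sqrt(2) * pi * d^2 * P)
lambda = 1.381e-23 * 295 / (sqrt(2) * pi * (2.9e-10)^2 * 43535)
lambda = 2.50447e-07 m
lambda = 250.45 nm

250.45


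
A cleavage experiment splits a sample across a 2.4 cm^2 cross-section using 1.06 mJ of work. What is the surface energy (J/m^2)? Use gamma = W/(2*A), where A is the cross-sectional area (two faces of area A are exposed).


Convert: A = 2.4 cm^2 = 0.00024 m^2, W = 1.06 mJ = 0.00106 J
Cleaving exposes two faces of area A, so total new surface = 2*A and gamma = W / (2*A)
gamma = 0.00106 / (2 * 0.00024)
gamma = 2.208 J/m^2

2.208


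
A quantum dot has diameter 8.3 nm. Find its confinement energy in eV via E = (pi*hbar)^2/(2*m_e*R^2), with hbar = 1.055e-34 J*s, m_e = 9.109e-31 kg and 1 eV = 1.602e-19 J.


Radius R = 8.3/2 = 4.15 nm = 4.15e-09 m
E = (pi * 1.055e-34)^2 / (2 * 9.109e-31 * (4.15e-09)^2)
E(J) = 3.50113e-21
E = E(J) / 1.602e-19 = 0.0219 eV

0.0219


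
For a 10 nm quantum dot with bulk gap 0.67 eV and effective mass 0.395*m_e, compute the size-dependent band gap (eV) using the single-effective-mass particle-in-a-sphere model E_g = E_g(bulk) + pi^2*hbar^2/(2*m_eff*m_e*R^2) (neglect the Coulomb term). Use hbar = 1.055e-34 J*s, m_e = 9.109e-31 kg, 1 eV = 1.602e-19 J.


Radius R = 10/2 nm = 5e-09 m
Confinement energy dE = pi^2 * hbar^2 / (2 * m_eff * m_e * R^2)
dE = pi^2 * (1.055e-34)^2 / (2 * 0.395 * 9.109e-31 * (5e-09)^2) J, divided by 1.602e-19 J/eV
dE = 0.0381 eV
Total band gap = E_g(bulk) + dE = 0.67 + 0.0381 = 0.7081 eV

0.7081


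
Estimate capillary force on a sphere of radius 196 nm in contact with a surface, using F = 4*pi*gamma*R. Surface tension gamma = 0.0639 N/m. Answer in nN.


Convert radius: R = 196 nm = 1.96e-07 m
F = 4 * pi * gamma * R
F = 4 * pi * 0.0639 * 1.96e-07
F = 1.57386e-07 N = 157.3863 nN

157.3863


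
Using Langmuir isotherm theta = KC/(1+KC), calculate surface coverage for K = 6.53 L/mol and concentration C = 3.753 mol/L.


Langmuir isotherm: theta = K*C / (1 + K*C)
K*C = 6.53 * 3.753 = 24.50709
theta = 24.50709 / (1 + 24.50709) = 24.50709 / 25.50709
theta = 0.9608

0.9608


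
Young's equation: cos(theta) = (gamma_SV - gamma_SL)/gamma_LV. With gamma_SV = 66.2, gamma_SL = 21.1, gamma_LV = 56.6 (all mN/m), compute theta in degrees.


cos(theta) = (gamma_SV - gamma_SL) / gamma_LV
cos(theta) = (66.2 - 21.1) / 56.6
cos(theta) = 0.79682
theta = arccos(0.79682) = 37.17 degrees

37.17


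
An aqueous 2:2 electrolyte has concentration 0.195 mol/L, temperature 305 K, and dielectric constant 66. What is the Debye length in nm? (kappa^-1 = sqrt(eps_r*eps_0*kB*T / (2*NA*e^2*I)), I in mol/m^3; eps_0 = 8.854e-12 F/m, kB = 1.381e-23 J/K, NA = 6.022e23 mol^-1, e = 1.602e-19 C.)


Ionic strength I = 0.195 * 2^2 * 1000 = 780 mol/m^3
kappa^-1 = sqrt(66 * 8.854e-12 * 1.381e-23 * 305 / (2 * 6.022e23 * (1.602e-19)^2 * 780))
kappa^-1 = 0.32 nm

0.32


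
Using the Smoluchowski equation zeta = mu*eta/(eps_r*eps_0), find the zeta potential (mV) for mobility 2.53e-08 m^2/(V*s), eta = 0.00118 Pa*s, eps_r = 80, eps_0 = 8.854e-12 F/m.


Smoluchowski equation: zeta = mu * eta / (eps_r * eps_0)
zeta = 2.53e-08 * 0.00118 / (80 * 8.854e-12)
zeta = 0.042148 V = 42.15 mV

42.15


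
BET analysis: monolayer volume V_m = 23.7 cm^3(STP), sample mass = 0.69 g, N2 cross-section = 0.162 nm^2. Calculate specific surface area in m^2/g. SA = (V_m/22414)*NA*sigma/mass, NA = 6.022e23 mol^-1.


Number of moles in monolayer = V_m / 22414 = 23.7 / 22414 = 0.00105737
Number of molecules = moles * NA = 0.00105737 * 6.022e23
SA = molecules * sigma / mass
SA = (23.7 / 22414) * 6.022e23 * 0.162e-18 / 0.69
SA = 149.5 m^2/g

149.5


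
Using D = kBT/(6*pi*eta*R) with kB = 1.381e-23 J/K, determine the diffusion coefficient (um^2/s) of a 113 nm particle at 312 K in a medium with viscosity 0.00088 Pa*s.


Radius R = 113/2 = 56.5 nm = 5.65e-08 m
D = kB*T / (6*pi*eta*R)
D = 1.381e-23 * 312 / (6 * pi * 0.00088 * 5.65e-08)
D = 4.59744e-12 m^2/s = 4.597 um^2/s

4.597


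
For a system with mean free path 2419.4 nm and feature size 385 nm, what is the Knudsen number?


Knudsen number Kn = lambda / L
Kn = 2419.4 / 385
Kn = 6.2842

6.2842


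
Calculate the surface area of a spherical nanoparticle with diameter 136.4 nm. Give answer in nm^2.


Radius r = 136.4/2 = 68.2 nm
Surface area SA = 4 * pi * r^2
SA = 4 * pi * (68.2)^2
SA = 58449.21 nm^2

58449.21


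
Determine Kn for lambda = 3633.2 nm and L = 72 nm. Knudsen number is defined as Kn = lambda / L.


Knudsen number Kn = lambda / L
Kn = 3633.2 / 72
Kn = 50.4611

50.4611


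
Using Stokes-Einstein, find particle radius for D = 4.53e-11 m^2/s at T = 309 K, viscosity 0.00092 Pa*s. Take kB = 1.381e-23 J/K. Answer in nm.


Stokes-Einstein: R = kB*T / (6*pi*eta*D)
R = 1.381e-23 * 309 / (6 * pi * 0.00092 * 4.53e-11)
R = 5.43207e-09 m = 5.43 nm

5.43


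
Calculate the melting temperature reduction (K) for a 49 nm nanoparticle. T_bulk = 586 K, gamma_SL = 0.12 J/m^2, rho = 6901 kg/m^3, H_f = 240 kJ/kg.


Radius R = 49/2 = 24.5 nm = 2.45e-08 m
Convert H_f = 240 kJ/kg = 240000 J/kg
dT = 2 * gamma_SL * T_bulk / (rho * H_f * R)
dT = 2 * 0.12 * 586 / (6901 * 240000 * 2.45e-08)
dT = 3.5 K

3.5


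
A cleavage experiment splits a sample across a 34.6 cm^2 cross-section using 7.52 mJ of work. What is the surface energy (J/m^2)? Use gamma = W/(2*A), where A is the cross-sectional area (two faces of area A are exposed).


Convert: A = 34.6 cm^2 = 0.00346 m^2, W = 7.52 mJ = 0.00752 J
Cleaving exposes two faces of area A, so total new surface = 2*A and gamma = W / (2*A)
gamma = 0.00752 / (2 * 0.00346)
gamma = 1.087 J/m^2

1.087


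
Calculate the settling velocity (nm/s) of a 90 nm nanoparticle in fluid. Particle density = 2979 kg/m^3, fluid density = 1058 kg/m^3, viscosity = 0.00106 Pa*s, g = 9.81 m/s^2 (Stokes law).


Radius R = 90/2 nm = 4.5e-08 m
Density difference = 2979 - 1058 = 1921 kg/m^3
v = 2 * R^2 * (rho_p - rho_f) * g / (9 * eta)
v = 2 * (4.5e-08)^2 * 1921 * 9.81 / (9 * 0.00106)
v = 8.00024e-09 m/s = 8.0002 nm/s

8.0002


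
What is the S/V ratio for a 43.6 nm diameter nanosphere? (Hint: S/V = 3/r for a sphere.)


Radius r = 43.6/2 = 21.8 nm
S/V = 3 / r = 3 / 21.8
S/V = 0.1376 nm^-1

0.1376


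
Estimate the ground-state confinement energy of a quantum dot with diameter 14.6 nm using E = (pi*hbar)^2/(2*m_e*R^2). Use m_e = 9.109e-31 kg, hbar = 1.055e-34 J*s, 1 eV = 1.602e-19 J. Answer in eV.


Radius R = 14.6/2 = 7.3 nm = 7.3e-09 m
E = (pi * 1.055e-34)^2 / (2 * 9.109e-31 * (7.3e-09)^2)
E(J) = 1.13151e-21
E = E(J) / 1.602e-19 = 0.0071 eV

0.0071


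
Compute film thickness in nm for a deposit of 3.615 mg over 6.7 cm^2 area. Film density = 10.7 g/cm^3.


Convert: m = 3.615 mg = 3.6150e-06 kg, A = 6.7 cm^2 = 6.7000e-04 m^2, rho = 10.7 g/cm^3 = 10700 kg/m^3
t = m / (A * rho)
t = 3.6150e-06 / (6.7000e-04 * 10700)
t = 5.0425e-07 m = 504.3 nm

504.3


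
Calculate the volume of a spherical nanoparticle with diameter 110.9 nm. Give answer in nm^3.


Radius r = 110.9/2 = 55.45 nm
Volume V = (4/3) * pi * r^3
V = (4/3) * pi * (55.45)^3
V = 714156.28 nm^3

714156.28


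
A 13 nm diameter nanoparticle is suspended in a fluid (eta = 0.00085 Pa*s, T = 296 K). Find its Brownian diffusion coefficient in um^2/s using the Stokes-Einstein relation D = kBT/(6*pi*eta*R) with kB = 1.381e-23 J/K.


Radius R = 13/2 = 6.5 nm = 6.5e-09 m
D = kB*T / (6*pi*eta*R)
D = 1.381e-23 * 296 / (6 * pi * 0.00085 * 6.5e-09)
D = 3.92511e-11 m^2/s = 39.251 um^2/s

39.251


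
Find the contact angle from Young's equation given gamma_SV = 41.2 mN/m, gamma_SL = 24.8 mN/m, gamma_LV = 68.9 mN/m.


cos(theta) = (gamma_SV - gamma_SL) / gamma_LV
cos(theta) = (41.2 - 24.8) / 68.9
cos(theta) = 0.238026
theta = arccos(0.238026) = 76.23 degrees

76.23


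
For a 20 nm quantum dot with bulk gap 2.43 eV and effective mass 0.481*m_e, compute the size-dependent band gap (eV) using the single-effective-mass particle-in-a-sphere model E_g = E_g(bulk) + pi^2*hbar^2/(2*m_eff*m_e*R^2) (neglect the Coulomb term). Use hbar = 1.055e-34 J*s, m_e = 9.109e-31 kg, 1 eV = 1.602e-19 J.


Radius R = 20/2 nm = 1e-08 m
Confinement energy dE = pi^2 * hbar^2 / (2 * m_eff * m_e * R^2)
dE = pi^2 * (1.055e-34)^2 / (2 * 0.481 * 9.109e-31 * (1e-08)^2) J, divided by 1.602e-19 J/eV
dE = 0.0078 eV
Total band gap = E_g(bulk) + dE = 2.43 + 0.0078 = 2.4378 eV

2.4378


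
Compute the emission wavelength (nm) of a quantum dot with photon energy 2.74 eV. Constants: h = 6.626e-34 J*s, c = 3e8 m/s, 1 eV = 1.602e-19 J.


Convert energy: E = 2.74 eV = 2.74 * 1.602e-19 = 4.38948e-19 J
lambda = h*c / E = 6.626e-34 * 3e8 / 4.38948e-19
lambda = 4.52855e-07 m = 452.9 nm

452.9


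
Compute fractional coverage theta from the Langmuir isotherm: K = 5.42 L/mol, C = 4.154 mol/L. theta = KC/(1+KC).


Langmuir isotherm: theta = K*C / (1 + K*C)
K*C = 5.42 * 4.154 = 22.51468
theta = 22.51468 / (1 + 22.51468) = 22.51468 / 23.51468
theta = 0.9575

0.9575


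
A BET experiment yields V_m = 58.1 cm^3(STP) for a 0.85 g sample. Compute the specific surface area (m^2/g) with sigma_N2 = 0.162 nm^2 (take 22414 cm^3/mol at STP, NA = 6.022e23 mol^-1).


Number of moles in monolayer = V_m / 22414 = 58.1 / 22414 = 0.00259213
Number of molecules = moles * NA = 0.00259213 * 6.022e23
SA = molecules * sigma / mass
SA = (58.1 / 22414) * 6.022e23 * 0.162e-18 / 0.85
SA = 297.5 m^2/g

297.5


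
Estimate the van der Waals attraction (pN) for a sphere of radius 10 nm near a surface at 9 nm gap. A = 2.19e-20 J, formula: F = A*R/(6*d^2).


Convert to SI: R = 10 nm = 1e-08 m, d = 9 nm = 9e-09 m
F = A * R / (6 * d^2)
F = 2.19e-20 * 1e-08 / (6 * (9e-09)^2)
F = 4.50617e-13 N = 0.451 pN

0.451


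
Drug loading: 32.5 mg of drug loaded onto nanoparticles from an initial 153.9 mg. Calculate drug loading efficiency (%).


Drug loading efficiency = (drug loaded / drug initial) * 100
DLE = 32.5 / 153.9 * 100
DLE = 0.2112 * 100
DLE = 21.12%

21.12


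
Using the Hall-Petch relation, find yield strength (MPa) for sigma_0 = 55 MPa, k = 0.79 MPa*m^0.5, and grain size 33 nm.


d = 33 nm = 3.3e-08 m
sqrt(d) = 0.000181659
Hall-Petch contribution = k / sqrt(d) = 0.79 / 0.000181659 = 4348.8 MPa
sigma = sigma_0 + k/sqrt(d) = 55 + 4348.8 = 4403.8 MPa

4403.8


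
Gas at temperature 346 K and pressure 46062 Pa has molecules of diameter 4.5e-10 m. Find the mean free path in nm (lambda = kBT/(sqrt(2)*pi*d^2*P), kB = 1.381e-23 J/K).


Mean free path: lambda = kB*T / (sqrt(2) * pi * d^2 * P)
lambda = 1.381e-23 * 346 / (sqrt(2) * pi * (4.5e-10)^2 * 46062)
lambda = 1.15302e-07 m
lambda = 115.3 nm

115.3


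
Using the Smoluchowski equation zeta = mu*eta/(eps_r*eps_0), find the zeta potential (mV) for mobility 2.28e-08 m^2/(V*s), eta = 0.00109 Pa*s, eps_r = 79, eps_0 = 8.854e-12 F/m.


Smoluchowski equation: zeta = mu * eta / (eps_r * eps_0)
zeta = 2.28e-08 * 0.00109 / (79 * 8.854e-12)
zeta = 0.03553 V = 35.53 mV

35.53


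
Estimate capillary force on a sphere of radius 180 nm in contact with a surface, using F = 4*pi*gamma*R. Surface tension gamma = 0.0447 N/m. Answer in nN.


Convert radius: R = 180 nm = 1.8e-07 m
F = 4 * pi * gamma * R
F = 4 * pi * 0.0447 * 1.8e-07
F = 1.01109e-07 N = 101.109 nN

101.109
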